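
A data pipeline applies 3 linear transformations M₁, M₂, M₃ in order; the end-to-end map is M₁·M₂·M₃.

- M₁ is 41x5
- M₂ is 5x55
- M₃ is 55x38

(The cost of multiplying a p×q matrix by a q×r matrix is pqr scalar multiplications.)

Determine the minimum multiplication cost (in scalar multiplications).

Order (M₁·(M₂·M₃)): (M₂·M₃): 5×55 by 55×38 → 5×38, cost 5·55·38 = 10450; (M₁·(M₂·M₃)): 41×5 by 5×38 → 41×38, cost 41·5·38 = 7790; cumulative 18240. Total 18240.
Order ((M₁·M₂)·M₃): (M₁·M₂): 41×5 by 5×55 → 41×55, cost 41·5·55 = 11275; ((M₁·M₂)·M₃): 41×55 by 55×38 → 41×38, cost 41·55·38 = 85690; cumulative 96965. Total 96965.
Minimum: 18240.

18240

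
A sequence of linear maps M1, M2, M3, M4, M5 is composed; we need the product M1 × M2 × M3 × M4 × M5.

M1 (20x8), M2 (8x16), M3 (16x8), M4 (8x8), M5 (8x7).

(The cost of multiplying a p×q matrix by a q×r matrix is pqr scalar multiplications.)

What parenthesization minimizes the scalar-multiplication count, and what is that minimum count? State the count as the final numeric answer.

3040

Adjacent pairs: M1M2 = 20·8·16 = 2560; M2M3 = 8·16·8 = 1024; M3M4 = 16·8·8 = 1024; M4M5 = 8·8·7 = 448.
Length 3: M1..M3: k=1: 0+1024+20·8·8=2304; k=2: 2560+0+20·16·8=5120 → min 2304 | M2..M4: k=2: 0+1024+8·16·8=2048; k=3: 1024+0+8·8·8=1536 → min 1536 | M3..M5: k=3: 0+448+16·8·7=1344; k=4: 1024+0+16·8·7=1920 → min 1344.
Length 4: M1..M4: k=1: 0+1536+20·8·8=2816; k=2: 2560+1024+20·16·8=6144; k=3: 2304+0+20·8·8=3584 → min 2816 | M2..M5: k=2: 0+1344+8·16·7=2240; k=3: 1024+448+8·8·7=1920; k=4: 1536+0+8·8·7=1984 → min 1920.
Length 5: M1..M5: k=1: 0+1920+20·8·7=3040; k=2: 2560+1344+20·16·7=6144; k=3: 2304+448+20·8·7=3872; k=4: 2816+0+20·8·7=3936 → min 3040.
Optimal parenthesization: (M1 × ((M2 × M3) × (M4 × M5))) with cost 3040.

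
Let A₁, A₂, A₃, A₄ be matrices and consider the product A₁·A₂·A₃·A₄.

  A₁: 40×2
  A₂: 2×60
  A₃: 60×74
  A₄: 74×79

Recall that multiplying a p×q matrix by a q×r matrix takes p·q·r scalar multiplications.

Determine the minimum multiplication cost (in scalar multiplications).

26892

Adjacent pairs: A₁A₂ = 40·2·60 = 4800; A₂A₃ = 2·60·74 = 8880; A₃A₄ = 60·74·79 = 350760.
Length 3: A₁..A₃: k=1: 0+8880+40·2·74=14800; k=2: 4800+0+40·60·74=182400 → min 14800 | A₂..A₄: k=2: 0+350760+2·60·79=360240; k=3: 8880+0+2·74·79=20572 → min 20572.
Length 4: A₁..A₄: k=1: 0+20572+40·2·79=26892; k=2: 4800+350760+40·60·79=545160; k=3: 14800+0+40·74·79=248640 → min 26892.
Optimal order: (A₁·((A₂·A₃)·A₄)) with cost 26892.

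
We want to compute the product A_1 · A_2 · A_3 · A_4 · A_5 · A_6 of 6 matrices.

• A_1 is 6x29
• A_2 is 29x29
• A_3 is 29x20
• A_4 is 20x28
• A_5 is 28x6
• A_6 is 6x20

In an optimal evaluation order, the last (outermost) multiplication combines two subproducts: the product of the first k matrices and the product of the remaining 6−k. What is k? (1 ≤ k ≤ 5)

Adjacent pairs: A_1A_2 = 6·29·29 = 5046; A_2A_3 = 29·29·20 = 16820; A_3A_4 = 29·20·28 = 16240; A_4A_5 = 20·28·6 = 3360; A_5A_6 = 28·6·20 = 3360.
Length 3: A_1..A_3: k=1: 0+16820+6·29·20=20300; k=2: 5046+0+6·29·20=8526 → min 8526 | A_2..A_4: k=2: 0+16240+29·29·28=39788; k=3: 16820+0+29·20·28=33060 → min 33060 | A_3..A_5: k=3: 0+3360+29·20·6=6840; k=4: 16240+0+29·28·6=21112 → min 6840 | A_4..A_6: k=4: 0+3360+20·28·20=14560; k=5: 3360+0+20·6·20=5760 → min 5760.
Length 4: A_1..A_4: k=1: 0+33060+6·29·28=37932; k=2: 5046+16240+6·29·28=26158; k=3: 8526+0+6·20·28=11886 → min 11886 | A_2..A_5: k=2: 0+6840+29·29·6=11886; k=3: 16820+3360+29·20·6=23660; k=4: 33060+0+29·28·6=37932 → min 11886 | A_3..A_6: k=3: 0+5760+29·20·20=17360; k=4: 16240+3360+29·28·20=35840; k=5: 6840+0+29·6·20=10320 → min 10320.
Length 5: A_1..A_5: k=1: 0+11886+6·29·6=12930; k=2: 5046+6840+6·29·6=12930; k=3: 8526+3360+6·20·6=12606; k=4: 11886+0+6·28·6=12894 → min 12606 | A_2..A_6: k=2: 0+10320+29·29·20=27140; k=3: 16820+5760+29·20·20=34180; k=4: 33060+3360+29·28·20=52660; k=5: 11886+0+29·6·20=15366 → min 15366.
Top-level splits: k=1: (A_1..A_1)·(A_2..A_6) → 0+15366+6·29·20 = 18846; k=2: (A_1..A_2)·(A_3..A_6) → 5046+10320+6·29·20 = 18846; k=3: (A_1..A_3)·(A_4..A_6) → 8526+5760+6·20·20 = 16686; k=4: (A_1..A_4)·(A_5..A_6) → 11886+3360+6·28·20 = 18606; k=5: (A_1..A_5)·(A_6..A_6) → 12606+0+6·6·20 = 13326.
Best split is after A_5, i.e. k = 5.

5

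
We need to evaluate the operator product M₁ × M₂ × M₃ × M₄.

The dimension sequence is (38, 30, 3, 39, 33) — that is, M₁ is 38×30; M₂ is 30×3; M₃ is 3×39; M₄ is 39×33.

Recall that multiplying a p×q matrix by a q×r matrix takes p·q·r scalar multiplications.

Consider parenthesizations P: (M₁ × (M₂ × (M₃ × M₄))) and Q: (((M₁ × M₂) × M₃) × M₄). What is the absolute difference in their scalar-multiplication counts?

12321

Order P = (M₁ × (M₂ × (M₃ × M₄))): (M₃ × M₄): 3×39 by 39×33 → 3×33, cost 3·39·33 = 3861; (M₂ × (M₃ × M₄)): 30×3 by 3×33 → 30×33, cost 30·3·33 = 2970; cumulative 6831; (M₁ × (M₂ × (M₃ × M₄))): 38×30 by 30×33 → 38×33, cost 38·30·33 = 37620; cumulative 44451. Total 44451.
Order Q = (((M₁ × M₂) × M₃) × M₄): (M₁ × M₂): 38×30 by 30×3 → 38×3, cost 38·30·3 = 3420; ((M₁ × M₂) × M₃): 38×3 by 3×39 → 38×39, cost 38·3·39 = 4446; cumulative 7866; (((M₁ × M₂) × M₃) × M₄): 38×39 by 39×33 → 38×33, cost 38·39·33 = 48906; cumulative 56772. Total 56772.
Difference: |44451 − 56772| = 12321.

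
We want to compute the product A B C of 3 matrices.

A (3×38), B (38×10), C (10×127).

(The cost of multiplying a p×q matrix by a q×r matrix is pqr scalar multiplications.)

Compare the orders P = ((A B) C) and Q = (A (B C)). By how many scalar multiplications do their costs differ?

Order P = ((A B) C): (A B): 3×38 by 38×10 → 3×10, cost 3·38·10 = 1140; ((A B) C): 3×10 by 10×127 → 3×127, cost 3·10·127 = 3810; cumulative 4950. Total 4950.
Order Q = (A (B C)): (B C): 38×10 by 10×127 → 38×127, cost 38·10·127 = 48260; (A (B C)): 3×38 by 38×127 → 3×127, cost 3·38·127 = 14478; cumulative 62738. Total 62738.
Difference: |4950 − 62738| = 57788.

57788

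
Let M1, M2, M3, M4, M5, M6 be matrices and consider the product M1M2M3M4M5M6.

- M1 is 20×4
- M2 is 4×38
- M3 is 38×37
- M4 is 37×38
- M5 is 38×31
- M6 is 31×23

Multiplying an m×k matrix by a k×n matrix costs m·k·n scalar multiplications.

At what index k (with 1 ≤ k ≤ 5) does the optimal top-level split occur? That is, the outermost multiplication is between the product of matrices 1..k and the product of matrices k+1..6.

Adjacent pairs: M1M2 = 20·4·38 = 3040; M2M3 = 4·38·37 = 5624; M3M4 = 38·37·38 = 53428; M4M5 = 37·38·31 = 43586; M5M6 = 38·31·23 = 27094.
Length 3: M1..M3: k=1: 0+5624+20·4·37=8584; k=2: 3040+0+20·38·37=31160 → min 8584 | M2..M4: k=2: 0+53428+4·38·38=59204; k=3: 5624+0+4·37·38=11248 → min 11248 | M3..M5: k=3: 0+43586+38·37·31=87172; k=4: 53428+0+38·38·31=98192 → min 87172 | M4..M6: k=4: 0+27094+37·38·23=59432; k=5: 43586+0+37·31·23=69967 → min 59432.
Length 4: M1..M4: k=1: 0+11248+20·4·38=14288; k=2: 3040+53428+20·38·38=85348; k=3: 8584+0+20·37·38=36704 → min 14288 | M2..M5: k=2: 0+87172+4·38·31=91884; k=3: 5624+43586+4·37·31=53798; k=4: 11248+0+4·38·31=15960 → min 15960 | M3..M6: k=3: 0+59432+38·37·23=91770; k=4: 53428+27094+38·38·23=113734; k=5: 87172+0+38·31·23=114266 → min 91770.
Length 5: M1..M5: k=1: 0+15960+20·4·31=18440; k=2: 3040+87172+20·38·31=113772; k=3: 8584+43586+20·37·31=75110; k=4: 14288+0+20·38·31=37848 → min 18440 | M2..M6: k=2: 0+91770+4·38·23=95266; k=3: 5624+59432+4·37·23=68460; k=4: 11248+27094+4·38·23=41838; k=5: 15960+0+4·31·23=18812 → min 18812.
Top-level splits: k=1: (M1..M1)·(M2..M6) → 0+18812+20·4·23 = 20652; k=2: (M1..M2)·(M3..M6) → 3040+91770+20·38·23 = 112290; k=3: (M1..M3)·(M4..M6) → 8584+59432+20·37·23 = 85036; k=4: (M1..M4)·(M5..M6) → 14288+27094+20·38·23 = 58862; k=5: (M1..M5)·(M6..M6) → 18440+0+20·31·23 = 32700.
Best split is after M1, i.e. k = 1.

1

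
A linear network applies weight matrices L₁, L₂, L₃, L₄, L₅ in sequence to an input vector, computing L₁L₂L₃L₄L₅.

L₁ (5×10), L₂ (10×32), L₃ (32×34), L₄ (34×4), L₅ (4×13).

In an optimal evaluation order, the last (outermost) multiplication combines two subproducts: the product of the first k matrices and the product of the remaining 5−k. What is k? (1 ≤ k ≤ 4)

Adjacent pairs: L₁L₂ = 5·10·32 = 1600; L₂L₃ = 10·32·34 = 10880; L₃L₄ = 32·34·4 = 4352; L₄L₅ = 34·4·13 = 1768.
Length 3: L₁..L₃: k=1: 0+10880+5·10·34=12580; k=2: 1600+0+5·32·34=7040 → min 7040 | L₂..L₄: k=2: 0+4352+10·32·4=5632; k=3: 10880+0+10·34·4=12240 → min 5632 | L₃..L₅: k=3: 0+1768+32·34·13=15912; k=4: 4352+0+32·4·13=6016 → min 6016.
Length 4: L₁..L₄: k=1: 0+5632+5·10·4=5832; k=2: 1600+4352+5·32·4=6592; k=3: 7040+0+5·34·4=7720 → min 5832 | L₂..L₅: k=2: 0+6016+10·32·13=10176; k=3: 10880+1768+10·34·13=17068; k=4: 5632+0+10·4·13=6152 → min 6152.
Top-level splits: k=1: (L₁..L₁)·(L₂..L₅) → 0+6152+5·10·13 = 6802; k=2: (L₁..L₂)·(L₃..L₅) → 1600+6016+5·32·13 = 9696; k=3: (L₁..L₃)·(L₄..L₅) → 7040+1768+5·34·13 = 11018; k=4: (L₁..L₄)·(L₅..L₅) → 5832+0+5·4·13 = 6092.
Best split is after L₄, i.e. k = 4.

4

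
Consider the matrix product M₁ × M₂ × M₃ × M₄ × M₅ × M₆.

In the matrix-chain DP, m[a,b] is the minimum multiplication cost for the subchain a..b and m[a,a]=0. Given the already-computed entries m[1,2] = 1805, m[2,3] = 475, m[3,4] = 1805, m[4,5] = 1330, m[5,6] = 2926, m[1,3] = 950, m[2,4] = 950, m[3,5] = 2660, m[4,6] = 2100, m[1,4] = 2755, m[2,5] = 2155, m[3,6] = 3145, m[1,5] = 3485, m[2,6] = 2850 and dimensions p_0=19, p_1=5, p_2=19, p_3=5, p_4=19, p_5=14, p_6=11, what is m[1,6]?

m[1,6] = min over k∈[1,5] of m[1,k]+m[k+1,6]+p_{0}·p_k·p_{6}.
k=1: 0 + 2850 + 19·5·11 = 3895; k=2: 1805 + 3145 + 19·19·11 = 8921; k=3: 950 + 2100 + 19·5·11 = 4095; k=4: 2755 + 2926 + 19·19·11 = 9652; k=5: 3485 + 0 + 19·14·11 = 6411.
Minimum: 3895 at k=1.

3895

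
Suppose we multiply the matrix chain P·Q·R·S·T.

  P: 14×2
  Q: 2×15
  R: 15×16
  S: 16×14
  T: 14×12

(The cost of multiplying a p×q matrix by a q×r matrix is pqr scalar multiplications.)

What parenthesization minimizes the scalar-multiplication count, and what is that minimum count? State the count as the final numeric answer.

1600

Adjacent pairs: PQ = 14·2·15 = 420; QR = 2·15·16 = 480; RS = 15·16·14 = 3360; ST = 16·14·12 = 2688.
Length 3: P..R: k=1: 0+480+14·2·16=928; k=2: 420+0+14·15·16=3780 → min 928 | Q..S: k=2: 0+3360+2·15·14=3780; k=3: 480+0+2·16·14=928 → min 928 | R..T: k=3: 0+2688+15·16·12=5568; k=4: 3360+0+15·14·12=5880 → min 5568.
Length 4: P..S: k=1: 0+928+14·2·14=1320; k=2: 420+3360+14·15·14=6720; k=3: 928+0+14·16·14=4064 → min 1320 | Q..T: k=2: 0+5568+2·15·12=5928; k=3: 480+2688+2·16·12=3552; k=4: 928+0+2·14·12=1264 → min 1264.
Length 5: P..T: k=1: 0+1264+14·2·12=1600; k=2: 420+5568+14·15·12=8508; k=3: 928+2688+14·16·12=6304; k=4: 1320+0+14·14·12=3672 → min 1600.
Optimal parenthesization: (P·(((Q·R)·S)·T)) with cost 1600.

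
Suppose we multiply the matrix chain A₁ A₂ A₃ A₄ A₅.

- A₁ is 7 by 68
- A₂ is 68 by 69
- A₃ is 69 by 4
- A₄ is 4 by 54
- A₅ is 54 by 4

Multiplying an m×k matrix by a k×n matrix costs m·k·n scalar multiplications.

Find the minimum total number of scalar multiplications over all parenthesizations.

Adjacent pairs: A₁A₂ = 7·68·69 = 32844; A₂A₃ = 68·69·4 = 18768; A₃A₄ = 69·4·54 = 14904; A₄A₅ = 4·54·4 = 864.
Length 3: A₁..A₃: k=1: 0+18768+7·68·4=20672; k=2: 32844+0+7·69·4=34776 → min 20672 | A₂..A₄: k=2: 0+14904+68·69·54=268272; k=3: 18768+0+68·4·54=33456 → min 33456 | A₃..A₅: k=3: 0+864+69·4·4=1968; k=4: 14904+0+69·54·4=29808 → min 1968.
Length 4: A₁..A₄: k=1: 0+33456+7·68·54=59160; k=2: 32844+14904+7·69·54=73830; k=3: 20672+0+7·4·54=22184 → min 22184 | A₂..A₅: k=2: 0+1968+68·69·4=20736; k=3: 18768+864+68·4·4=20720; k=4: 33456+0+68·54·4=48144 → min 20720.
Length 5: A₁..A₅: k=1: 0+20720+7·68·4=22624; k=2: 32844+1968+7·69·4=36744; k=3: 20672+864+7·4·4=21648; k=4: 22184+0+7·54·4=23696 → min 21648.
Optimal order: ((A₁ (A₂ A₃)) (A₄ A₅)) with cost 21648.

21648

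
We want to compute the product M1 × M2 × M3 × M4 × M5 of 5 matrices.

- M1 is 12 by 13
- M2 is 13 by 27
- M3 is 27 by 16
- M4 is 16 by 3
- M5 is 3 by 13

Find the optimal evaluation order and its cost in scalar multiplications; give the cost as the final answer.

Adjacent pairs: M1M2 = 12·13·27 = 4212; M2M3 = 13·27·16 = 5616; M3M4 = 27·16·3 = 1296; M4M5 = 16·3·13 = 624.
Length 3: M1..M3: k=1: 0+5616+12·13·16=8112; k=2: 4212+0+12·27·16=9396 → min 8112 | M2..M4: k=2: 0+1296+13·27·3=2349; k=3: 5616+0+13·16·3=6240 → min 2349 | M3..M5: k=3: 0+624+27·16·13=6240; k=4: 1296+0+27·3·13=2349 → min 2349.
Length 4: M1..M4: k=1: 0+2349+12·13·3=2817; k=2: 4212+1296+12·27·3=6480; k=3: 8112+0+12·16·3=8688 → min 2817 | M2..M5: k=2: 0+2349+13·27·13=6912; k=3: 5616+624+13·16·13=8944; k=4: 2349+0+13·3·13=2856 → min 2856.
Length 5: M1..M5: k=1: 0+2856+12·13·13=4884; k=2: 4212+2349+12·27·13=10773; k=3: 8112+624+12·16·13=11232; k=4: 2817+0+12·3·13=3285 → min 3285.
Optimal parenthesization: ((M1 × (M2 × (M3 × M4))) × M5) with cost 3285.

3285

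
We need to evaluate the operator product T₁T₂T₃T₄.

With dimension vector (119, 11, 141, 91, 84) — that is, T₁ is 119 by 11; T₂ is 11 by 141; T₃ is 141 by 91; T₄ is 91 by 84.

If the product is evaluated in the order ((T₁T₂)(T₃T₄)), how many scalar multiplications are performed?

2671809

(T₁T₂): 119×11 by 11×141 → 119×141, cost 119·11·141 = 184569
(T₃T₄): 141×91 by 91×84 → 141×84, cost 141·91·84 = 1077804
((T₁T₂)(T₃T₄)): 119×141 by 141×84 → 119×84, cost 119·141·84 = 1409436; cumulative 2671809
Total: 2671809 scalar multiplications.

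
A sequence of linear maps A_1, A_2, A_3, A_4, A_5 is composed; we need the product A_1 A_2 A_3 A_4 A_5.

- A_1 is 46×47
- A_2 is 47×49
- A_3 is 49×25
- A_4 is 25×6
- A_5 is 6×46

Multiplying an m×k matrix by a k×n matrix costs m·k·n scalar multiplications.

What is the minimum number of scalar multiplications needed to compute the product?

46836

Adjacent pairs: A_1A_2 = 46·47·49 = 105938; A_2A_3 = 47·49·25 = 57575; A_3A_4 = 49·25·6 = 7350; A_4A_5 = 25·6·46 = 6900.
Length 3: A_1..A_3: k=1: 0+57575+46·47·25=111625; k=2: 105938+0+46·49·25=162288 → min 111625 | A_2..A_4: k=2: 0+7350+47·49·6=21168; k=3: 57575+0+47·25·6=64625 → min 21168 | A_3..A_5: k=3: 0+6900+49·25·46=63250; k=4: 7350+0+49·6·46=20874 → min 20874.
Length 4: A_1..A_4: k=1: 0+21168+46·47·6=34140; k=2: 105938+7350+46·49·6=126812; k=3: 111625+0+46·25·6=118525 → min 34140 | A_2..A_5: k=2: 0+20874+47·49·46=126812; k=3: 57575+6900+47·25·46=118525; k=4: 21168+0+47·6·46=34140 → min 34140.
Length 5: A_1..A_5: k=1: 0+34140+46·47·46=133592; k=2: 105938+20874+46·49·46=230496; k=3: 111625+6900+46·25·46=171425; k=4: 34140+0+46·6·46=46836 → min 46836.
Optimal order: ((A_1 (A_2 (A_3 A_4))) A_5) with cost 46836.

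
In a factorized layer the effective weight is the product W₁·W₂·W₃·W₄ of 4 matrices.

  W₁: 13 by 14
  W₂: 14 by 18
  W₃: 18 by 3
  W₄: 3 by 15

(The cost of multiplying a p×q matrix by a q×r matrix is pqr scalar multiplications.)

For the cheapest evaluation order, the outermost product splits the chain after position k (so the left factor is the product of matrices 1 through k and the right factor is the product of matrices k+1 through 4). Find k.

Adjacent pairs: W₁W₂ = 13·14·18 = 3276; W₂W₃ = 14·18·3 = 756; W₃W₄ = 18·3·15 = 810.
Length 3: W₁..W₃: k=1: 0+756+13·14·3=1302; k=2: 3276+0+13·18·3=3978 → min 1302 | W₂..W₄: k=2: 0+810+14·18·15=4590; k=3: 756+0+14·3·15=1386 → min 1386.
Top-level splits: k=1: (W₁..W₁)·(W₂..W₄) → 0+1386+13·14·15 = 4116; k=2: (W₁..W₂)·(W₃..W₄) → 3276+810+13·18·15 = 7596; k=3: (W₁..W₃)·(W₄..W₄) → 1302+0+13·3·15 = 1887.
Best split is after W₃, i.e. k = 3.

3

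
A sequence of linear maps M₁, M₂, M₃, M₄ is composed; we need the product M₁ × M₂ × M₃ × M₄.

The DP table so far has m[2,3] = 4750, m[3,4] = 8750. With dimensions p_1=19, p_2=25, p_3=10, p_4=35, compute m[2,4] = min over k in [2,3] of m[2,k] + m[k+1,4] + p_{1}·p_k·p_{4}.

11400

m[2,4] = min over k∈[2,3] of m[2,k]+m[k+1,4]+p_{1}·p_k·p_{4}.
k=2: 0 + 8750 + 19·25·35 = 25375; k=3: 4750 + 0 + 19·10·35 = 11400.
Minimum: 11400 at k=3.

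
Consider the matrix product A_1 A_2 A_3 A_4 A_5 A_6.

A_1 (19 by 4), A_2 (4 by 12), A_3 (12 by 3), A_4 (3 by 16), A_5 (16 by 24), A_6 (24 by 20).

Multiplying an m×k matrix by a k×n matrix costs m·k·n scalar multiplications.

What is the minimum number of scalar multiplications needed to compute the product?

Adjacent pairs: A_1A_2 = 19·4·12 = 912; A_2A_3 = 4·12·3 = 144; A_3A_4 = 12·3·16 = 576; A_4A_5 = 3·16·24 = 1152; A_5A_6 = 16·24·20 = 7680.
Length 3: A_1..A_3: k=1: 0+144+19·4·3=372; k=2: 912+0+19·12·3=1596 → min 372 | A_2..A_4: k=2: 0+576+4·12·16=1344; k=3: 144+0+4·3·16=336 → min 336 | A_3..A_5: k=3: 0+1152+12·3·24=2016; k=4: 576+0+12·16·24=5184 → min 2016 | A_4..A_6: k=4: 0+7680+3·16·20=8640; k=5: 1152+0+3·24·20=2592 → min 2592.
Length 4: A_1..A_4: k=1: 0+336+19·4·16=1552; k=2: 912+576+19·12·16=5136; k=3: 372+0+19·3·16=1284 → min 1284 | A_2..A_5: k=2: 0+2016+4·12·24=3168; k=3: 144+1152+4·3·24=1584; k=4: 336+0+4·16·24=1872 → min 1584 | A_3..A_6: k=3: 0+2592+12·3·20=3312; k=4: 576+7680+12·16·20=12096; k=5: 2016+0+12·24·20=7776 → min 3312.
Length 5: A_1..A_5: k=1: 0+1584+19·4·24=3408; k=2: 912+2016+19·12·24=8400; k=3: 372+1152+19·3·24=2892; k=4: 1284+0+19·16·24=8580 → min 2892 | A_2..A_6: k=2: 0+3312+4·12·20=4272; k=3: 144+2592+4·3·20=2976; k=4: 336+7680+4·16·20=9296; k=5: 1584+0+4·24·20=3504 → min 2976.
Length 6: A_1..A_6: k=1: 0+2976+19·4·20=4496; k=2: 912+3312+19·12·20=8784; k=3: 372+2592+19·3·20=4104; k=4: 1284+7680+19·16·20=15044; k=5: 2892+0+19·24·20=12012 → min 4104.
Optimal order: ((A_1 (A_2 A_3)) ((A_4 A_5) A_6)) with cost 4104.

4104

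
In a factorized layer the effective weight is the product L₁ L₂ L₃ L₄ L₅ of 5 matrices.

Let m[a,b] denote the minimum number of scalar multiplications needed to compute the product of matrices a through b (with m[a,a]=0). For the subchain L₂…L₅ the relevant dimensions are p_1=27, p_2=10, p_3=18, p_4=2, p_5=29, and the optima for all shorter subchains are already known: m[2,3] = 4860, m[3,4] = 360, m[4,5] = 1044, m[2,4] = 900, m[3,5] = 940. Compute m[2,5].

2466

m[2,5] = min over k∈[2,4] of m[2,k]+m[k+1,5]+p_{1}·p_k·p_{5}.
k=2: 0 + 940 + 27·10·29 = 8770; k=3: 4860 + 1044 + 27·18·29 = 19998; k=4: 900 + 0 + 27·2·29 = 2466.
Minimum: 2466 at k=4.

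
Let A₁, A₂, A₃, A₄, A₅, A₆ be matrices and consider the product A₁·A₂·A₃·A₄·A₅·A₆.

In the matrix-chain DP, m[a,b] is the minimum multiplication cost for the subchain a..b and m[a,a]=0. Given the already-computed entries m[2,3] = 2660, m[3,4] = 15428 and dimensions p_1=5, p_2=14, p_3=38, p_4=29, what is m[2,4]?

8170

m[2,4] = min over k∈[2,3] of m[2,k]+m[k+1,4]+p_{1}·p_k·p_{4}.
k=2: 0 + 15428 + 5·14·29 = 17458; k=3: 2660 + 0 + 5·38·29 = 8170.
Minimum: 8170 at k=3.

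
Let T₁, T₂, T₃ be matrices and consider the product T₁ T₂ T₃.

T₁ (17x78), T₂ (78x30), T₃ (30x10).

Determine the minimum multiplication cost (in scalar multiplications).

Order (T₁ (T₂ T₃)): (T₂ T₃): 78×30 by 30×10 → 78×10, cost 78·30·10 = 23400; (T₁ (T₂ T₃)): 17×78 by 78×10 → 17×10, cost 17·78·10 = 13260; cumulative 36660. Total 36660.
Order ((T₁ T₂) T₃): (T₁ T₂): 17×78 by 78×30 → 17×30, cost 17·78·30 = 39780; ((T₁ T₂) T₃): 17×30 by 30×10 → 17×10, cost 17·30·10 = 5100; cumulative 44880. Total 44880.
Minimum: 36660.

36660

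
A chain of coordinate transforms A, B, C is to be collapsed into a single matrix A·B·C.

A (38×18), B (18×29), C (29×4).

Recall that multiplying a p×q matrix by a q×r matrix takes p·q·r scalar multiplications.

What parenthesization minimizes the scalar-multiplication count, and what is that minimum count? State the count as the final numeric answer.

4824

(A·(B·C)): cost 4824.
((A·B)·C): cost 24244.
Optimal: (A·(B·C)) with cost 4824.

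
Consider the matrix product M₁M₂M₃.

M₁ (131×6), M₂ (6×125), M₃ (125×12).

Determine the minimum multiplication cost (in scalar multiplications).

Order (M₁(M₂M₃)): (M₂M₃): 6×125 by 125×12 → 6×12, cost 6·125·12 = 9000; (M₁(M₂M₃)): 131×6 by 6×12 → 131×12, cost 131·6·12 = 9432; cumulative 18432. Total 18432.
Order ((M₁M₂)M₃): (M₁M₂): 131×6 by 6×125 → 131×125, cost 131·6·125 = 98250; ((M₁M₂)M₃): 131×125 by 125×12 → 131×12, cost 131·125·12 = 196500; cumulative 294750. Total 294750.
Minimum: 18432.

18432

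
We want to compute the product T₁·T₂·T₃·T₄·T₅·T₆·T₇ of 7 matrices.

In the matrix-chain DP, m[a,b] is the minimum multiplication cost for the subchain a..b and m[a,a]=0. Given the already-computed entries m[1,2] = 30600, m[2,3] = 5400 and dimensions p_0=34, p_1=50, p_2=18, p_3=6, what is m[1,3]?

15600

m[1,3] = min over k∈[1,2] of m[1,k]+m[k+1,3]+p_{0}·p_k·p_{3}.
k=1: 0 + 5400 + 34·50·6 = 15600; k=2: 30600 + 0 + 34·18·6 = 34272.
Minimum: 15600 at k=1.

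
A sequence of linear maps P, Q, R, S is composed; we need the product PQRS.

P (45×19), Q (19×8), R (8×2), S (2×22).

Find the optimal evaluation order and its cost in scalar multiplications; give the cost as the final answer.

3994

Adjacent pairs: PQ = 45·19·8 = 6840; QR = 19·8·2 = 304; RS = 8·2·22 = 352.
Length 3: P..R: k=1: 0+304+45·19·2=2014; k=2: 6840+0+45·8·2=7560 → min 2014 | Q..S: k=2: 0+352+19·8·22=3696; k=3: 304+0+19·2·22=1140 → min 1140.
Length 4: P..S: k=1: 0+1140+45·19·22=19950; k=2: 6840+352+45·8·22=15112; k=3: 2014+0+45·2·22=3994 → min 3994.
Optimal parenthesization: ((P(QR))S) with cost 3994.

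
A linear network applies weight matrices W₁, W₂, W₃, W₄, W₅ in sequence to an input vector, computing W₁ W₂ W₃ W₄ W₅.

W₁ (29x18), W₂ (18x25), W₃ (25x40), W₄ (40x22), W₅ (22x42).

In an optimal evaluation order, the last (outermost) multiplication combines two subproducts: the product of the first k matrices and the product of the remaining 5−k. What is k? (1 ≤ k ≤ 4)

4

Adjacent pairs: W₁W₂ = 29·18·25 = 13050; W₂W₃ = 18·25·40 = 18000; W₃W₄ = 25·40·22 = 22000; W₄W₅ = 40·22·42 = 36960.
Length 3: W₁..W₃: k=1: 0+18000+29·18·40=38880; k=2: 13050+0+29·25·40=42050 → min 38880 | W₂..W₄: k=2: 0+22000+18·25·22=31900; k=3: 18000+0+18·40·22=33840 → min 31900 | W₃..W₅: k=3: 0+36960+25·40·42=78960; k=4: 22000+0+25·22·42=45100 → min 45100.
Length 4: W₁..W₄: k=1: 0+31900+29·18·22=43384; k=2: 13050+22000+29·25·22=51000; k=3: 38880+0+29·40·22=64400 → min 43384 | W₂..W₅: k=2: 0+45100+18·25·42=64000; k=3: 18000+36960+18·40·42=85200; k=4: 31900+0+18·22·42=48532 → min 48532.
Top-level splits: k=1: (W₁..W₁)·(W₂..W₅) → 0+48532+29·18·42 = 70456; k=2: (W₁..W₂)·(W₃..W₅) → 13050+45100+29·25·42 = 88600; k=3: (W₁..W₃)·(W₄..W₅) → 38880+36960+29·40·42 = 124560; k=4: (W₁..W₄)·(W₅..W₅) → 43384+0+29·22·42 = 70180.
Best split is after W₄, i.e. k = 4.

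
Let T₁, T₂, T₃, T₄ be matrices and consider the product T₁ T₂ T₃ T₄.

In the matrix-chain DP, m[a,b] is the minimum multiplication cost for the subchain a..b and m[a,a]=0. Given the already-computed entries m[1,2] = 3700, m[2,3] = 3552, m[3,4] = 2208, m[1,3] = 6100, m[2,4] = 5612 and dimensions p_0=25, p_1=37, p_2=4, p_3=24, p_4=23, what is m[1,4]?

m[1,4] = min over k∈[1,3] of m[1,k]+m[k+1,4]+p_{0}·p_k·p_{4}.
k=1: 0 + 5612 + 25·37·23 = 26887; k=2: 3700 + 2208 + 25·4·23 = 8208; k=3: 6100 + 0 + 25·24·23 = 19900.
Minimum: 8208 at k=2.

8208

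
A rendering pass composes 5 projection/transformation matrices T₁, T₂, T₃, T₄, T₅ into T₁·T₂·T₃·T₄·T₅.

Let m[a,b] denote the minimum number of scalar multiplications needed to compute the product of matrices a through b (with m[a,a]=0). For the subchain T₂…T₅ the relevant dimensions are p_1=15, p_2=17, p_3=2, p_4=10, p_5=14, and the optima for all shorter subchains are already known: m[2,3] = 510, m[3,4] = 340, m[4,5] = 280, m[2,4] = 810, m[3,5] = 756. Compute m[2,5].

1210

m[2,5] = min over k∈[2,4] of m[2,k]+m[k+1,5]+p_{1}·p_k·p_{5}.
k=2: 0 + 756 + 15·17·14 = 4326; k=3: 510 + 280 + 15·2·14 = 1210; k=4: 810 + 0 + 15·10·14 = 2910.
Minimum: 1210 at k=3.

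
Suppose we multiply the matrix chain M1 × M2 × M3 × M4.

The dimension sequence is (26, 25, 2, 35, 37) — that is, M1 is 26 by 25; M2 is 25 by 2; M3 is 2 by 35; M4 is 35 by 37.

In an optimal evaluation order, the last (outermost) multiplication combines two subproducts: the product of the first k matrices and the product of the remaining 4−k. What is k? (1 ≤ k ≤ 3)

Adjacent pairs: M1M2 = 26·25·2 = 1300; M2M3 = 25·2·35 = 1750; M3M4 = 2·35·37 = 2590.
Length 3: M1..M3: k=1: 0+1750+26·25·35=24500; k=2: 1300+0+26·2·35=3120 → min 3120 | M2..M4: k=2: 0+2590+25·2·37=4440; k=3: 1750+0+25·35·37=34125 → min 4440.
Top-level splits: k=1: (M1..M1)·(M2..M4) → 0+4440+26·25·37 = 28490; k=2: (M1..M2)·(M3..M4) → 1300+2590+26·2·37 = 5814; k=3: (M1..M3)·(M4..M4) → 3120+0+26·35·37 = 36790.
Best split is after M2, i.e. k = 2.

2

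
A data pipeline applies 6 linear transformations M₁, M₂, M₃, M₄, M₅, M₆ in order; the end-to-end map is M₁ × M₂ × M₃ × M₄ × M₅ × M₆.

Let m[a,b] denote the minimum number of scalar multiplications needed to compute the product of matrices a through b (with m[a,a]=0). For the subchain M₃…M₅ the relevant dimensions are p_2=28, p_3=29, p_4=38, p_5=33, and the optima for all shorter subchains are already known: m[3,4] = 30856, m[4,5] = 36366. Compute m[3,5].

m[3,5] = min over k∈[3,4] of m[3,k]+m[k+1,5]+p_{2}·p_k·p_{5}.
k=3: 0 + 36366 + 28·29·33 = 63162; k=4: 30856 + 0 + 28·38·33 = 65968.
Minimum: 63162 at k=3.

63162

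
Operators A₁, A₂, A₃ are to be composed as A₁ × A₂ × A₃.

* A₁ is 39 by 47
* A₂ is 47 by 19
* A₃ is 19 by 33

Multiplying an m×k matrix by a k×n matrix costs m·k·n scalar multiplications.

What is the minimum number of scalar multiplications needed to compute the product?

59280

Order (A₁ × (A₂ × A₃)): (A₂ × A₃): 47×19 by 19×33 → 47×33, cost 47·19·33 = 29469; (A₁ × (A₂ × A₃)): 39×47 by 47×33 → 39×33, cost 39·47·33 = 60489; cumulative 89958. Total 89958.
Order ((A₁ × A₂) × A₃): (A₁ × A₂): 39×47 by 47×19 → 39×19, cost 39·47·19 = 34827; ((A₁ × A₂) × A₃): 39×19 by 19×33 → 39×33, cost 39·19·33 = 24453; cumulative 59280. Total 59280.
Minimum: 59280.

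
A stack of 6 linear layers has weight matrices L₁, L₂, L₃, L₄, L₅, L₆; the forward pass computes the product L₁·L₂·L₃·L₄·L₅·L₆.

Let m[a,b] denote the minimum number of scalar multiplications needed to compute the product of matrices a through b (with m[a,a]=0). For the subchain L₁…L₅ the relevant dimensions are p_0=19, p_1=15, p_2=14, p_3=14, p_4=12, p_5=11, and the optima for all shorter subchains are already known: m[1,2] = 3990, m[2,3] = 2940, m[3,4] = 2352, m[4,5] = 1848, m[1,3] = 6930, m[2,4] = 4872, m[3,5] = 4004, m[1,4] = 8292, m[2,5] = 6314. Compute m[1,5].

m[1,5] = min over k∈[1,4] of m[1,k]+m[k+1,5]+p_{0}·p_k·p_{5}.
k=1: 0 + 6314 + 19·15·11 = 9449; k=2: 3990 + 4004 + 19·14·11 = 10920; k=3: 6930 + 1848 + 19·14·11 = 11704; k=4: 8292 + 0 + 19·12·11 = 10800.
Minimum: 9449 at k=1.

9449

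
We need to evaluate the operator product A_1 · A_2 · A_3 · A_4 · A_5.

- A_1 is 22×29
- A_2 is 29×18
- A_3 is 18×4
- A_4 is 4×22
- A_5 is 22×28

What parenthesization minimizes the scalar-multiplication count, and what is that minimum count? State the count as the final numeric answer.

Adjacent pairs: A_1A_2 = 22·29·18 = 11484; A_2A_3 = 29·18·4 = 2088; A_3A_4 = 18·4·22 = 1584; A_4A_5 = 4·22·28 = 2464.
Length 3: A_1..A_3: k=1: 0+2088+22·29·4=4640; k=2: 11484+0+22·18·4=13068 → min 4640 | A_2..A_4: k=2: 0+1584+29·18·22=13068; k=3: 2088+0+29·4·22=4640 → min 4640 | A_3..A_5: k=3: 0+2464+18·4·28=4480; k=4: 1584+0+18·22·28=12672 → min 4480.
Length 4: A_1..A_4: k=1: 0+4640+22·29·22=18676; k=2: 11484+1584+22·18·22=21780; k=3: 4640+0+22·4·22=6576 → min 6576 | A_2..A_5: k=2: 0+4480+29·18·28=19096; k=3: 2088+2464+29·4·28=7800; k=4: 4640+0+29·22·28=22504 → min 7800.
Length 5: A_1..A_5: k=1: 0+7800+22·29·28=25664; k=2: 11484+4480+22·18·28=27052; k=3: 4640+2464+22·4·28=9568; k=4: 6576+0+22·22·28=20128 → min 9568.
Optimal parenthesization: ((A_1 · (A_2 · A_3)) · (A_4 · A_5)) with cost 9568.

9568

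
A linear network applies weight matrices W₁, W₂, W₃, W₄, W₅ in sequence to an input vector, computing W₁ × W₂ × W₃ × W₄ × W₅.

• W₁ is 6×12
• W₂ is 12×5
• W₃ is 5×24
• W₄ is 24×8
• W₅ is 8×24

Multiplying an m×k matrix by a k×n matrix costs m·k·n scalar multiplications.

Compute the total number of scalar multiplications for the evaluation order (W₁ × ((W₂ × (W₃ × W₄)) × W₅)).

(W₃ × W₄): 5×24 by 24×8 → 5×8, cost 5·24·8 = 960
(W₂ × (W₃ × W₄)): 12×5 by 5×8 → 12×8, cost 12·5·8 = 480; cumulative 1440
((W₂ × (W₃ × W₄)) × W₅): 12×8 by 8×24 → 12×24, cost 12·8·24 = 2304; cumulative 3744
(W₁ × ((W₂ × (W₃ × W₄)) × W₅)): 6×12 by 12×24 → 6×24, cost 6·12·24 = 1728; cumulative 5472
Total: 5472 scalar multiplications.

5472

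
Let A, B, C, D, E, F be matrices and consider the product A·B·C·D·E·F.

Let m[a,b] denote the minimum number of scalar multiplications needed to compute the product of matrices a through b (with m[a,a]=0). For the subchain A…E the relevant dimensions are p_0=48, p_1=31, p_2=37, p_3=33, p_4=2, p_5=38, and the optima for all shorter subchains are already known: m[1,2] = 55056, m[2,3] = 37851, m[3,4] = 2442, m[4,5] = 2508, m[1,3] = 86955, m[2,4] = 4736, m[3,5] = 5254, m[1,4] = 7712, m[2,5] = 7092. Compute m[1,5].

m[1,5] = min over k∈[1,4] of m[1,k]+m[k+1,5]+p_{0}·p_k·p_{5}.
k=1: 0 + 7092 + 48·31·38 = 63636; k=2: 55056 + 5254 + 48·37·38 = 127798; k=3: 86955 + 2508 + 48·33·38 = 149655; k=4: 7712 + 0 + 48·2·38 = 11360.
Minimum: 11360 at k=4.

11360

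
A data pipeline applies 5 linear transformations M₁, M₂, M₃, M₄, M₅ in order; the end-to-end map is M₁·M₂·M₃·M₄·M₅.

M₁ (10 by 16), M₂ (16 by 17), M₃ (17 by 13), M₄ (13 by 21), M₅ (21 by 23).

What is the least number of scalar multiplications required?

Adjacent pairs: M₁M₂ = 10·16·17 = 2720; M₂M₃ = 16·17·13 = 3536; M₃M₄ = 17·13·21 = 4641; M₄M₅ = 13·21·23 = 6279.
Length 3: M₁..M₃: k=1: 0+3536+10·16·13=5616; k=2: 2720+0+10·17·13=4930 → min 4930 | M₂..M₄: k=2: 0+4641+16·17·21=10353; k=3: 3536+0+16·13·21=7904 → min 7904 | M₃..M₅: k=3: 0+6279+17·13·23=11362; k=4: 4641+0+17·21·23=12852 → min 11362.
Length 4: M₁..M₄: k=1: 0+7904+10·16·21=11264; k=2: 2720+4641+10·17·21=10931; k=3: 4930+0+10·13·21=7660 → min 7660 | M₂..M₅: k=2: 0+11362+16·17·23=17618; k=3: 3536+6279+16·13·23=14599; k=4: 7904+0+16·21·23=15632 → min 14599.
Length 5: M₁..M₅: k=1: 0+14599+10·16·23=18279; k=2: 2720+11362+10·17·23=17992; k=3: 4930+6279+10·13·23=14199; k=4: 7660+0+10·21·23=12490 → min 12490.
Optimal order: ((((M₁·M₂)·M₃)·M₄)·M₅) with cost 12490.

12490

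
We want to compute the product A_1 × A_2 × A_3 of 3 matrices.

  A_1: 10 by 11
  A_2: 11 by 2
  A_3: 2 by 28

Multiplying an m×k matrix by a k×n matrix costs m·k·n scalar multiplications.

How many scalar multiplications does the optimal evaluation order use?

780

Order (A_1 × (A_2 × A_3)): (A_2 × A_3): 11×2 by 2×28 → 11×28, cost 11·2·28 = 616; (A_1 × (A_2 × A_3)): 10×11 by 11×28 → 10×28, cost 10·11·28 = 3080; cumulative 3696. Total 3696.
Order ((A_1 × A_2) × A_3): (A_1 × A_2): 10×11 by 11×2 → 10×2, cost 10·11·2 = 220; ((A_1 × A_2) × A_3): 10×2 by 2×28 → 10×28, cost 10·2·28 = 560; cumulative 780. Total 780.
Minimum: 780.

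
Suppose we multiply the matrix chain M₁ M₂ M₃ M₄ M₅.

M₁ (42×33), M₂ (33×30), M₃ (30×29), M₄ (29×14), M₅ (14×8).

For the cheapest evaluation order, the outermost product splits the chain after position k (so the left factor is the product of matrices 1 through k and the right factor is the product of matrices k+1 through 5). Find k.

Adjacent pairs: M₁M₂ = 42·33·30 = 41580; M₂M₃ = 33·30·29 = 28710; M₃M₄ = 30·29·14 = 12180; M₄M₅ = 29·14·8 = 3248.
Length 3: M₁..M₃: k=1: 0+28710+42·33·29=68904; k=2: 41580+0+42·30·29=78120 → min 68904 | M₂..M₄: k=2: 0+12180+33·30·14=26040; k=3: 28710+0+33·29·14=42108 → min 26040 | M₃..M₅: k=3: 0+3248+30·29·8=10208; k=4: 12180+0+30·14·8=15540 → min 10208.
Length 4: M₁..M₄: k=1: 0+26040+42·33·14=45444; k=2: 41580+12180+42·30·14=71400; k=3: 68904+0+42·29·14=85956 → min 45444 | M₂..M₅: k=2: 0+10208+33·30·8=18128; k=3: 28710+3248+33·29·8=39614; k=4: 26040+0+33·14·8=29736 → min 18128.
Top-level splits: k=1: (M₁..M₁)·(M₂..M₅) → 0+18128+42·33·8 = 29216; k=2: (M₁..M₂)·(M₃..M₅) → 41580+10208+42·30·8 = 61868; k=3: (M₁..M₃)·(M₄..M₅) → 68904+3248+42·29·8 = 81896; k=4: (M₁..M₄)·(M₅..M₅) → 45444+0+42·14·8 = 50148.
Best split is after M₁, i.e. k = 1.

1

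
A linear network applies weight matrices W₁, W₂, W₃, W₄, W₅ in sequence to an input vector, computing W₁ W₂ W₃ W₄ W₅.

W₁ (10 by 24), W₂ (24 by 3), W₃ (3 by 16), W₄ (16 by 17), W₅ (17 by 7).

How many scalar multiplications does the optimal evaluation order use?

Adjacent pairs: W₁W₂ = 10·24·3 = 720; W₂W₃ = 24·3·16 = 1152; W₃W₄ = 3·16·17 = 816; W₄W₅ = 16·17·7 = 1904.
Length 3: W₁..W₃: k=1: 0+1152+10·24·16=4992; k=2: 720+0+10·3·16=1200 → min 1200 | W₂..W₄: k=2: 0+816+24·3·17=2040; k=3: 1152+0+24·16·17=7680 → min 2040 | W₃..W₅: k=3: 0+1904+3·16·7=2240; k=4: 816+0+3·17·7=1173 → min 1173.
Length 4: W₁..W₄: k=1: 0+2040+10·24·17=6120; k=2: 720+816+10·3·17=2046; k=3: 1200+0+10·16·17=3920 → min 2046 | W₂..W₅: k=2: 0+1173+24·3·7=1677; k=3: 1152+1904+24·16·7=5744; k=4: 2040+0+24·17·7=4896 → min 1677.
Length 5: W₁..W₅: k=1: 0+1677+10·24·7=3357; k=2: 720+1173+10·3·7=2103; k=3: 1200+1904+10·16·7=4224; k=4: 2046+0+10·17·7=3236 → min 2103.
Optimal order: ((W₁ W₂) ((W₃ W₄) W₅)) with cost 2103.

2103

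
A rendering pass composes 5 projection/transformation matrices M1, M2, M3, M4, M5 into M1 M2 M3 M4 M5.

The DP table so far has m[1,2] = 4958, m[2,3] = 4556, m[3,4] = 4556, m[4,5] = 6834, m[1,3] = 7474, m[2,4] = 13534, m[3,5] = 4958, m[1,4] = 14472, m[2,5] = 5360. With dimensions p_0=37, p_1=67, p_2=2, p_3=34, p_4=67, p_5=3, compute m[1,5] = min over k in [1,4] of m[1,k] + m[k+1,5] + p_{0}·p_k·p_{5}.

10138

m[1,5] = min over k∈[1,4] of m[1,k]+m[k+1,5]+p_{0}·p_k·p_{5}.
k=1: 0 + 5360 + 37·67·3 = 12797; k=2: 4958 + 4958 + 37·2·3 = 10138; k=3: 7474 + 6834 + 37·34·3 = 18082; k=4: 14472 + 0 + 37·67·3 = 21909.
Minimum: 10138 at k=2.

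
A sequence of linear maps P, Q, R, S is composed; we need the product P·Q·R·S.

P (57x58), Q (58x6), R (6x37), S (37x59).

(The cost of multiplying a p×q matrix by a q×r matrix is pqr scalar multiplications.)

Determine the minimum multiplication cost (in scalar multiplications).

53112

Adjacent pairs: PQ = 57·58·6 = 19836; QR = 58·6·37 = 12876; RS = 6·37·59 = 13098.
Length 3: P..R: k=1: 0+12876+57·58·37=135198; k=2: 19836+0+57·6·37=32490 → min 32490 | Q..S: k=2: 0+13098+58·6·59=33630; k=3: 12876+0+58·37·59=139490 → min 33630.
Length 4: P..S: k=1: 0+33630+57·58·59=228684; k=2: 19836+13098+57·6·59=53112; k=3: 32490+0+57·37·59=156921 → min 53112.
Optimal order: ((P·Q)·(R·S)) with cost 53112.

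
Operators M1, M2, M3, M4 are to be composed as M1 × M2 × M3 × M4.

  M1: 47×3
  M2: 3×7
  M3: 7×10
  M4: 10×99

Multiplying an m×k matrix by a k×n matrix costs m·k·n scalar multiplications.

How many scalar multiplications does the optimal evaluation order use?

Adjacent pairs: M1M2 = 47·3·7 = 987; M2M3 = 3·7·10 = 210; M3M4 = 7·10·99 = 6930.
Length 3: M1..M3: k=1: 0+210+47·3·10=1620; k=2: 987+0+47·7·10=4277 → min 1620 | M2..M4: k=2: 0+6930+3·7·99=9009; k=3: 210+0+3·10·99=3180 → min 3180.
Length 4: M1..M4: k=1: 0+3180+47·3·99=17139; k=2: 987+6930+47·7·99=40488; k=3: 1620+0+47·10·99=48150 → min 17139.
Optimal order: (M1 × ((M2 × M3) × M4)) with cost 17139.

17139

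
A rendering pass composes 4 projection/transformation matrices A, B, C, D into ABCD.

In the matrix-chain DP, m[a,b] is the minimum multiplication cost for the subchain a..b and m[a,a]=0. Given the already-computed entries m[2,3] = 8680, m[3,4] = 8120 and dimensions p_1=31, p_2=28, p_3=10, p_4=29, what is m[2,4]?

m[2,4] = min over k∈[2,3] of m[2,k]+m[k+1,4]+p_{1}·p_k·p_{4}.
k=2: 0 + 8120 + 31·28·29 = 33292; k=3: 8680 + 0 + 31·10·29 = 17670.
Minimum: 17670 at k=3.

17670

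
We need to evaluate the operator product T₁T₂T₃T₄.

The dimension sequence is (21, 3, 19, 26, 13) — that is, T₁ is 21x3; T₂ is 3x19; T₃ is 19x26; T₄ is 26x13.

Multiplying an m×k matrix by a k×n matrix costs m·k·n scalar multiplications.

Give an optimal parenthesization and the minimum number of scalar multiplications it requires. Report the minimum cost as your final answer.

3315

Adjacent pairs: T₁T₂ = 21·3·19 = 1197; T₂T₃ = 3·19·26 = 1482; T₃T₄ = 19·26·13 = 6422.
Length 3: T₁..T₃: k=1: 0+1482+21·3·26=3120; k=2: 1197+0+21·19·26=11571 → min 3120 | T₂..T₄: k=2: 0+6422+3·19·13=7163; k=3: 1482+0+3·26·13=2496 → min 2496.
Length 4: T₁..T₄: k=1: 0+2496+21·3·13=3315; k=2: 1197+6422+21·19·13=12806; k=3: 3120+0+21·26·13=10218 → min 3315.
Optimal parenthesization: (T₁((T₂T₃)T₄)) with cost 3315.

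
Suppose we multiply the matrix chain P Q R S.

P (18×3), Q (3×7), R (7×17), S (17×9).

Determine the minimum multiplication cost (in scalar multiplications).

Adjacent pairs: PQ = 18·3·7 = 378; QR = 3·7·17 = 357; RS = 7·17·9 = 1071.
Length 3: P..R: k=1: 0+357+18·3·17=1275; k=2: 378+0+18·7·17=2520 → min 1275 | Q..S: k=2: 0+1071+3·7·9=1260; k=3: 357+0+3·17·9=816 → min 816.
Length 4: P..S: k=1: 0+816+18·3·9=1302; k=2: 378+1071+18·7·9=2583; k=3: 1275+0+18·17·9=4029 → min 1302.
Optimal order: (P ((Q R) S)) with cost 1302.

1302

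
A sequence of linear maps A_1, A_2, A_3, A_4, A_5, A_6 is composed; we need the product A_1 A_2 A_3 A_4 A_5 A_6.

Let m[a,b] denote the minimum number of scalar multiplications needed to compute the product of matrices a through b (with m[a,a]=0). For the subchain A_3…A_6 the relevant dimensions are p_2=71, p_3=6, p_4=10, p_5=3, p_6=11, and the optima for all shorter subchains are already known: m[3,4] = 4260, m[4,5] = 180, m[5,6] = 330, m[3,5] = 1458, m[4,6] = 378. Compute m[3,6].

m[3,6] = min over k∈[3,5] of m[3,k]+m[k+1,6]+p_{2}·p_k·p_{6}.
k=3: 0 + 378 + 71·6·11 = 5064; k=4: 4260 + 330 + 71·10·11 = 12400; k=5: 1458 + 0 + 71·3·11 = 3801.
Minimum: 3801 at k=5.

3801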